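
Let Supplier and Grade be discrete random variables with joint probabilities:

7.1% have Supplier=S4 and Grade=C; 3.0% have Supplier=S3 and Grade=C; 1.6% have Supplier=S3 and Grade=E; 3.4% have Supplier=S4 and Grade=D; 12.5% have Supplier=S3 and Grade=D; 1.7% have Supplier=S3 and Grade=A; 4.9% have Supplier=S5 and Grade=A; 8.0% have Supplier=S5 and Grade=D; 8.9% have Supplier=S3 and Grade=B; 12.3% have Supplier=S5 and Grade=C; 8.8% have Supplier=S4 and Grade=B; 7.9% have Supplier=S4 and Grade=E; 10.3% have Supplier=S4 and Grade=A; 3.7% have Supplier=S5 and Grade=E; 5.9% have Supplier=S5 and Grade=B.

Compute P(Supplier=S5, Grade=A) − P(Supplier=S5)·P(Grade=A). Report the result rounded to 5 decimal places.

-0.00981

P(Supplier=S5) = 0.049 + 0.059 + 0.123 + 0.080 + 0.037 = 0.348.
P(Grade=A) = 0.017 + 0.103 + 0.049 = 0.169.
P(Supplier=S5, Grade=A) − P(Supplier=S5)P(Grade=A) = 0.049 − 0.348×0.169 = -0.00981.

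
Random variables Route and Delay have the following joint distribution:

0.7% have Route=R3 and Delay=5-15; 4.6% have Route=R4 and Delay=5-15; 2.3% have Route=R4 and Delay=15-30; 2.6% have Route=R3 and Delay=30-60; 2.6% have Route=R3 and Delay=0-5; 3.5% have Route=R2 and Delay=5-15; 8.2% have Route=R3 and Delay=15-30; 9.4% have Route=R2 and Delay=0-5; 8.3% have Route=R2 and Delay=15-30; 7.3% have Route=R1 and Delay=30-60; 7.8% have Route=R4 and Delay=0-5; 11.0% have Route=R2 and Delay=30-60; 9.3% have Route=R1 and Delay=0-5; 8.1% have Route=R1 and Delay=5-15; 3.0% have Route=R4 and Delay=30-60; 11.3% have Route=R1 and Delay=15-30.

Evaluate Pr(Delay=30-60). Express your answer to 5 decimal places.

P(Delay=30-60) = 0.073 + 0.110 + 0.026 + 0.030 = 0.239.

0.23900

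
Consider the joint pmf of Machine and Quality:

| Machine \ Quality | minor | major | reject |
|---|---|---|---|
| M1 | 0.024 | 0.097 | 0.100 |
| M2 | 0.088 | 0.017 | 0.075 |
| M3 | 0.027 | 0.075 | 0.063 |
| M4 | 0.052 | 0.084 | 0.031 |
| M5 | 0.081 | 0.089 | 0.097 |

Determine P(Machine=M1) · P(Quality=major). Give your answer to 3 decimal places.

P(Machine=M1) = 0.024 + 0.097 + 0.100 = 0.221.
P(Quality=major) = 0.097 + 0.017 + 0.075 + 0.084 + 0.089 = 0.362.
Product: 0.221 × 0.362 = 0.080.

0.080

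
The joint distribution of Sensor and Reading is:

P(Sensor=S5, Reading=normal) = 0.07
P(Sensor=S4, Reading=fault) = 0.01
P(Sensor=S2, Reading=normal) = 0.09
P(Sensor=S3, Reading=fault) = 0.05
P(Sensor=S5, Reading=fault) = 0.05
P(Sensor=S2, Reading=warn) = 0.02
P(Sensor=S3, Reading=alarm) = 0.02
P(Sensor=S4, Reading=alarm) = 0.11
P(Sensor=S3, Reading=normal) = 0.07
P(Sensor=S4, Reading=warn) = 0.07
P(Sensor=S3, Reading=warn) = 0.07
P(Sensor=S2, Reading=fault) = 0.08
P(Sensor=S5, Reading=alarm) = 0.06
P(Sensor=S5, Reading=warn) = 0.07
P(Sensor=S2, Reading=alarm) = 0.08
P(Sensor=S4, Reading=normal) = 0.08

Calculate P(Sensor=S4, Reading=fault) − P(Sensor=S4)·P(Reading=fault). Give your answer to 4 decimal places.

P(Sensor=S4) = 0.08 + 0.07 + 0.11 + 0.01 = 0.27.
P(Reading=fault) = 0.08 + 0.05 + 0.01 + 0.05 = 0.19.
P(Sensor=S4, Reading=fault) − P(Sensor=S4)P(Reading=fault) = 0.01 − 0.27×0.19 = -0.0413.

-0.0413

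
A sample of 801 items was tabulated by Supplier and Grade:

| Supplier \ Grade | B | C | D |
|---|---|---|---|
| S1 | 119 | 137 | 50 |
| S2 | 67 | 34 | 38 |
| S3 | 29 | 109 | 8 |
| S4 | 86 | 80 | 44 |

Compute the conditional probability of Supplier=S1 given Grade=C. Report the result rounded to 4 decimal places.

0.3806

Total with Grade=C: 137 + 34 + 109 + 80 = 360.
P(Supplier=S1 | Grade=C) = 137/360 = 0.3806.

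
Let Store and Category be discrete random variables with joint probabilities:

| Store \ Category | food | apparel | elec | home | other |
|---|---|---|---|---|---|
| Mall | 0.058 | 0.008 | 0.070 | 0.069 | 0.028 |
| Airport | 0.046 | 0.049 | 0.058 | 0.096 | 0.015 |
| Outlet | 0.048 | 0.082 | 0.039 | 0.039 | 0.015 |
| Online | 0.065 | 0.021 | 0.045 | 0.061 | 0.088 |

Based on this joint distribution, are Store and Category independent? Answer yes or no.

no

P(Store=Online) = 0.280 and P(Category=other) = 0.146, so their product is 0.04088, but P(Store=Online, Category=other) = 0.088. Since these differ, Store and Category are not independent.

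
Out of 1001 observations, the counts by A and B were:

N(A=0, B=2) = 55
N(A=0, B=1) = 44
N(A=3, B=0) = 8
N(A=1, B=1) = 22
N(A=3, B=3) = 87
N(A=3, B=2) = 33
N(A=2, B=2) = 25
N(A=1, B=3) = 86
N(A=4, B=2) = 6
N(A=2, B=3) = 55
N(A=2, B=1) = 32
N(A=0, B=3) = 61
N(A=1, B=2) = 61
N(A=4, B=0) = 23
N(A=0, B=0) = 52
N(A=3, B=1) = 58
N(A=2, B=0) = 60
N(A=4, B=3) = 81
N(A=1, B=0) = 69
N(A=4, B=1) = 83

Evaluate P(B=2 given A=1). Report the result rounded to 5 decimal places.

0.25630

Total with A=1: 69 + 22 + 61 + 86 = 238.
P(B=2 | A=1) = 61/238 = 0.25630.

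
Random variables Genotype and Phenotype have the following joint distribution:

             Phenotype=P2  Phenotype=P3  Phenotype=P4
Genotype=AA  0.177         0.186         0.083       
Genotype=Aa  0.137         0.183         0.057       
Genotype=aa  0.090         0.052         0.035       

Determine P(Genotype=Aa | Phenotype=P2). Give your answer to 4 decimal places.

0.3391

P(Phenotype=P2) = 0.177 + 0.137 + 0.090 = 0.404.
P(Genotype=Aa | Phenotype=P2) = 0.137/0.404 = 0.3391.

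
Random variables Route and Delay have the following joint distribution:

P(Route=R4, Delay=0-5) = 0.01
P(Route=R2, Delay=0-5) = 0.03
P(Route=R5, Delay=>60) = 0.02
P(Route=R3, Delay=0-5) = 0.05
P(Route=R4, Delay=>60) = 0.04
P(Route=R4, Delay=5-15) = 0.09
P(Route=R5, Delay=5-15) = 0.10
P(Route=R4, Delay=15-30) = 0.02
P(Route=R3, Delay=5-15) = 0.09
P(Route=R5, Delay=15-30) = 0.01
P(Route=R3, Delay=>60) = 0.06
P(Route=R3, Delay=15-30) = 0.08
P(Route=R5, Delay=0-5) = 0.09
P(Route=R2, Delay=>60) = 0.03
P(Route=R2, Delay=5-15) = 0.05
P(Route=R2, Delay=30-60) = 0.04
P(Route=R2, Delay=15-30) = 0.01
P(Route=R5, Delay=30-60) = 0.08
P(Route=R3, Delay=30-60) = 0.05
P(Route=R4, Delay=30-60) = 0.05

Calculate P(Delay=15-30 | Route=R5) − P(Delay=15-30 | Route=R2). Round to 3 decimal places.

P(Route=R5) = 0.09 + 0.10 + 0.01 + 0.08 + 0.02 = 0.30; P(Delay=15-30 | Route=R5) = 0.01/0.30 = 0.0333.
P(Route=R2) = 0.03 + 0.05 + 0.01 + 0.04 + 0.03 = 0.16; P(Delay=15-30 | Route=R2) = 0.01/0.16 = 0.0625.
Difference = -0.029.

-0.029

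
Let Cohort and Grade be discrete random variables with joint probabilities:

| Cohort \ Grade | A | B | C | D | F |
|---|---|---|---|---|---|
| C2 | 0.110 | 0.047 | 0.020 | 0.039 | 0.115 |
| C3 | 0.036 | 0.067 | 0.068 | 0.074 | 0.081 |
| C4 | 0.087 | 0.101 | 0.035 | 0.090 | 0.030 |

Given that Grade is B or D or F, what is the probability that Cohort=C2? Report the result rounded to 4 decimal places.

0.3121

P(Grade=B) = 0.047 + 0.067 + 0.101 = 0.215.
P(Grade=D) = 0.039 + 0.074 + 0.090 = 0.203.
P(Grade=F) = 0.115 + 0.081 + 0.030 = 0.226.
P(Grade ∈ {B, D, F}) = 0.215 + 0.203 + 0.226 = 0.644; P(Cohort=C2, Grade ∈ {B, D, F}) = 0.047 + 0.039 + 0.115 = 0.201.
P(Cohort=C2 | Grade ∈ {B, D, F}) = 0.201/0.644 = 0.3121.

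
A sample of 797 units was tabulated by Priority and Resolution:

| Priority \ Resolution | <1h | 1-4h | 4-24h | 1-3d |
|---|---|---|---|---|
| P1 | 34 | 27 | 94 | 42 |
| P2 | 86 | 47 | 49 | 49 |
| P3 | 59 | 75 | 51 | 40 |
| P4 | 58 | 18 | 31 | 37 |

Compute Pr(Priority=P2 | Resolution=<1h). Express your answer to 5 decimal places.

Total with Resolution=<1h: 34 + 86 + 59 + 58 = 237.
P(Priority=P2 | Resolution=<1h) = 86/237 = 0.36287.

0.36287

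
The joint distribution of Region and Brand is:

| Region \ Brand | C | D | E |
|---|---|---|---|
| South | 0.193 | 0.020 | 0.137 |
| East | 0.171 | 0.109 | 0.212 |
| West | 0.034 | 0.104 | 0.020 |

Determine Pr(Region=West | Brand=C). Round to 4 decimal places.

0.0854

P(Brand=C) = 0.193 + 0.171 + 0.034 = 0.398.
P(Region=West | Brand=C) = 0.034/0.398 = 0.0854.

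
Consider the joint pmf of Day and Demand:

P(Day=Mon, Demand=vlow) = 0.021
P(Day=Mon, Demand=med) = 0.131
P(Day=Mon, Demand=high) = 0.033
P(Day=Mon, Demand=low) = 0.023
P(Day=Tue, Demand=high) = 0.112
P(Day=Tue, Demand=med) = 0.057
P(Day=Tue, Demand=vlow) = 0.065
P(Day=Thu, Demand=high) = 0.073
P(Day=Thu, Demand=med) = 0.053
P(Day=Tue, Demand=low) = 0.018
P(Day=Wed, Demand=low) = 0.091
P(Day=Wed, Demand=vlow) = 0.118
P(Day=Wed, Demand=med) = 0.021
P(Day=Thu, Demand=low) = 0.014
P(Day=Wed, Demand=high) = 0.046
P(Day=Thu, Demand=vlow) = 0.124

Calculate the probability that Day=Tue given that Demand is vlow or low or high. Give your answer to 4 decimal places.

0.2642

P(Demand=vlow) = 0.021 + 0.065 + 0.118 + 0.124 = 0.328.
P(Demand=low) = 0.023 + 0.018 + 0.091 + 0.014 = 0.146.
P(Demand=high) = 0.033 + 0.112 + 0.046 + 0.073 = 0.264.
P(Demand ∈ {vlow, low, high}) = 0.328 + 0.146 + 0.264 = 0.738; P(Day=Tue, Demand ∈ {vlow, low, high}) = 0.065 + 0.018 + 0.112 = 0.195.
P(Day=Tue | Demand ∈ {vlow, low, high}) = 0.195/0.738 = 0.2642.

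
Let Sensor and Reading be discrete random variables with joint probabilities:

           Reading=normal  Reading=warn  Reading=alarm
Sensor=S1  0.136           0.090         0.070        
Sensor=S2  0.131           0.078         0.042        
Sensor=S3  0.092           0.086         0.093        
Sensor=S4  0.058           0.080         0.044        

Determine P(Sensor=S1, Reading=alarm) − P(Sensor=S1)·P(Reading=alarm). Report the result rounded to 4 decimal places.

P(Sensor=S1) = 0.136 + 0.090 + 0.070 = 0.296.
P(Reading=alarm) = 0.070 + 0.042 + 0.093 + 0.044 = 0.249.
P(Sensor=S1, Reading=alarm) − P(Sensor=S1)P(Reading=alarm) = 0.070 − 0.296×0.249 = -0.0037.

-0.0037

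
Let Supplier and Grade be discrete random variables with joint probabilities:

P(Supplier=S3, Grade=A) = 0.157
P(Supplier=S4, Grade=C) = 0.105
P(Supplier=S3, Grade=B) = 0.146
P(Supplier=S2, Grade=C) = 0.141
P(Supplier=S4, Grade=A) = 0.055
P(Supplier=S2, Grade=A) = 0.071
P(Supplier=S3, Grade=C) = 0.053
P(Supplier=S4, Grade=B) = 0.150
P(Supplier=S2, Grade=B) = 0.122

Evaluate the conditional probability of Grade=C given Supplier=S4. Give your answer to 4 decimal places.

0.3387

P(Supplier=S4) = 0.055 + 0.150 + 0.105 = 0.310.
P(Grade=C | Supplier=S4) = 0.105/0.310 = 0.3387.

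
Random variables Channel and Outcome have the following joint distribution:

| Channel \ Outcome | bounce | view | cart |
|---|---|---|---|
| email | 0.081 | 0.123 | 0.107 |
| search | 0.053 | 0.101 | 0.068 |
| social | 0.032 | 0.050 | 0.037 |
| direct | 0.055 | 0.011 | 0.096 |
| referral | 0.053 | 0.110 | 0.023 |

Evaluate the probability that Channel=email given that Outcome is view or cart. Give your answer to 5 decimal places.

P(Outcome=view) = 0.123 + 0.101 + 0.050 + 0.011 + 0.110 = 0.395.
P(Outcome=cart) = 0.107 + 0.068 + 0.037 + 0.096 + 0.023 = 0.331.
P(Outcome ∈ {view, cart}) = 0.395 + 0.331 = 0.726; P(Channel=email, Outcome ∈ {view, cart}) = 0.123 + 0.107 = 0.230.
P(Channel=email | Outcome ∈ {view, cart}) = 0.230/0.726 = 0.31680.

0.31680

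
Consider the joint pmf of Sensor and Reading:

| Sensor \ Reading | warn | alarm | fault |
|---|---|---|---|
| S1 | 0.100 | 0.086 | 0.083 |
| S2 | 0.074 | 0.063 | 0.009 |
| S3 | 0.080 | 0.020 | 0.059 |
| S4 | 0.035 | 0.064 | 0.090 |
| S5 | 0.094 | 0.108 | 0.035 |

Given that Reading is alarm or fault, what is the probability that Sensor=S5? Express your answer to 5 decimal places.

P(Reading=alarm) = 0.086 + 0.063 + 0.020 + 0.064 + 0.108 = 0.341.
P(Reading=fault) = 0.083 + 0.009 + 0.059 + 0.090 + 0.035 = 0.276.
P(Reading ∈ {alarm, fault}) = 0.341 + 0.276 = 0.617; P(Sensor=S5, Reading ∈ {alarm, fault}) = 0.108 + 0.035 = 0.143.
P(Sensor=S5 | Reading ∈ {alarm, fault}) = 0.143/0.617 = 0.23177.

0.23177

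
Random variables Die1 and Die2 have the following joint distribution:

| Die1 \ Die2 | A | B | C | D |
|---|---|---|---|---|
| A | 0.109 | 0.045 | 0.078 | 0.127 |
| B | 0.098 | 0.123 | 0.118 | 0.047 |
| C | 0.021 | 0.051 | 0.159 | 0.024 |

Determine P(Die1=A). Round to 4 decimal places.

0.3590

P(Die1=A) = 0.109 + 0.045 + 0.078 + 0.127 = 0.359.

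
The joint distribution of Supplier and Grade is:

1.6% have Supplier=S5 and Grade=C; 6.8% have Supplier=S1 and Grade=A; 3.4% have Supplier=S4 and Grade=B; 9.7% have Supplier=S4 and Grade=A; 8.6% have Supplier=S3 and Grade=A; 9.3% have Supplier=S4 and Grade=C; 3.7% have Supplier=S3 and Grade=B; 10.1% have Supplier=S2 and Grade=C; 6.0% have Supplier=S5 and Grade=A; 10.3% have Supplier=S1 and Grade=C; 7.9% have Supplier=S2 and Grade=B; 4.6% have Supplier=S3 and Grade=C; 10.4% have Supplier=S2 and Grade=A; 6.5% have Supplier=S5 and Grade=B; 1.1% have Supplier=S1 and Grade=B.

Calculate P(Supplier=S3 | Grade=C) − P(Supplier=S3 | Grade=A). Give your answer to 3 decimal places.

-0.079

P(Grade=C) = 0.103 + 0.101 + 0.046 + 0.093 + 0.016 = 0.359; P(Supplier=S3 | Grade=C) = 0.046/0.359 = 0.1281.
P(Grade=A) = 0.068 + 0.104 + 0.086 + 0.097 + 0.060 = 0.415; P(Supplier=S3 | Grade=A) = 0.086/0.415 = 0.2072.
Difference = -0.079.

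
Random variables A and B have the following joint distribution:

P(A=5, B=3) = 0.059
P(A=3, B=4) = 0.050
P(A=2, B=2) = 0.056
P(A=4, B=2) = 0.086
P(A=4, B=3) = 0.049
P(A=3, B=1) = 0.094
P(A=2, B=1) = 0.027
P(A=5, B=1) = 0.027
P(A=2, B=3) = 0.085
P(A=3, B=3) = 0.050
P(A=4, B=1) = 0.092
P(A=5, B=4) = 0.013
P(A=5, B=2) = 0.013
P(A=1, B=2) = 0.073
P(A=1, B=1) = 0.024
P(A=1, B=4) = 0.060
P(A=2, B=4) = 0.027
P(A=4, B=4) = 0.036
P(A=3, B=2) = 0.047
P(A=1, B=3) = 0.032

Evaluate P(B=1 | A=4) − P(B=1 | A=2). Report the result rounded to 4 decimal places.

P(A=4) = 0.092 + 0.086 + 0.049 + 0.036 = 0.263; P(B=1 | A=4) = 0.092/0.263 = 0.34981.
P(A=2) = 0.027 + 0.056 + 0.085 + 0.027 = 0.195; P(B=1 | A=2) = 0.027/0.195 = 0.13846.
Difference = 0.2113.

0.2113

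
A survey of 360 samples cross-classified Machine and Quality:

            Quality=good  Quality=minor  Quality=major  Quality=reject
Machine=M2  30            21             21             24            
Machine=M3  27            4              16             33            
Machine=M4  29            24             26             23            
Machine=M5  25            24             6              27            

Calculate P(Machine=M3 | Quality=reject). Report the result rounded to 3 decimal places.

Total with Quality=reject: 24 + 33 + 23 + 27 = 107.
P(Machine=M3 | Quality=reject) = 33/107 = 0.308.

0.308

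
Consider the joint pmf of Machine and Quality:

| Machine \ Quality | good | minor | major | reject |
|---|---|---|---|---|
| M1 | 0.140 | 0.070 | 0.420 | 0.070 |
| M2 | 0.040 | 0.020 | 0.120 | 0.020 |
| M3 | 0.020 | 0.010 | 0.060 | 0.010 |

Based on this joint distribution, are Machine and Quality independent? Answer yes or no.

Every cell satisfies P(Machine,Quality) = P(Machine)·P(Quality). For instance P(Machine=M3) = 0.100, P(Quality=major) = 0.600, and 0.100×0.600 = 0.060 matches the joint entry. So Machine and Quality are independent.

yes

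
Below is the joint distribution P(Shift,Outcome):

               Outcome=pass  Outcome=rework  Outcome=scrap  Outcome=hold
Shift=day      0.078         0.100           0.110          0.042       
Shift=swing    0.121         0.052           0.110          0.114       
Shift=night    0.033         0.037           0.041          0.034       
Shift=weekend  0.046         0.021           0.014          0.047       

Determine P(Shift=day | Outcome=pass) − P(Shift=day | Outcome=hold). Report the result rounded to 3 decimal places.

P(Outcome=pass) = 0.078 + 0.121 + 0.033 + 0.046 = 0.278; P(Shift=day | Outcome=pass) = 0.078/0.278 = 0.2806.
P(Outcome=hold) = 0.042 + 0.114 + 0.034 + 0.047 = 0.237; P(Shift=day | Outcome=hold) = 0.042/0.237 = 0.1772.
Difference = 0.103.

0.103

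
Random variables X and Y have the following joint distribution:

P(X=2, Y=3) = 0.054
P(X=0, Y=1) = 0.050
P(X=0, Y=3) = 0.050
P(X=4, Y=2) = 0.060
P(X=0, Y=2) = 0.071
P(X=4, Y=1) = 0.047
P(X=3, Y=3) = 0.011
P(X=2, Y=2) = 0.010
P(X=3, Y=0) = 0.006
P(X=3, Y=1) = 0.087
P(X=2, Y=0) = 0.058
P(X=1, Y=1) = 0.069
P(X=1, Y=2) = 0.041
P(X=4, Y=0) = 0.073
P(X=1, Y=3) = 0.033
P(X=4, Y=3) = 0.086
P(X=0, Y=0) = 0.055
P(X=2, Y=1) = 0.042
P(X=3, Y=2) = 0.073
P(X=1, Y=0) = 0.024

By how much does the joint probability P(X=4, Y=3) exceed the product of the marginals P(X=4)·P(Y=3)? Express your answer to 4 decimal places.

P(X=4) = 0.073 + 0.047 + 0.060 + 0.086 = 0.266.
P(Y=3) = 0.050 + 0.033 + 0.054 + 0.011 + 0.086 = 0.234.
P(X=4, Y=3) − P(X=4)P(Y=3) = 0.086 − 0.266×0.234 = 0.0238.

0.0238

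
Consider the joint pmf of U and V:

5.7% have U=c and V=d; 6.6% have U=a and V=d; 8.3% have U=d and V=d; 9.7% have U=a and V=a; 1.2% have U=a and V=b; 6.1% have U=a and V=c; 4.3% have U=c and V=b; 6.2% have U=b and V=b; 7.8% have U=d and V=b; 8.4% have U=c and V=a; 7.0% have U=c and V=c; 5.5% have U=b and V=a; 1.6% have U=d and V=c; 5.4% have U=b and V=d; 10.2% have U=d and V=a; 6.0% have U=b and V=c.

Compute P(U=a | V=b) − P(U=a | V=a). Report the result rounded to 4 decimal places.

-0.2254

P(V=b) = 0.012 + 0.062 + 0.043 + 0.078 = 0.195; P(U=a | V=b) = 0.012/0.195 = 0.06154.
P(V=a) = 0.097 + 0.055 + 0.084 + 0.102 = 0.338; P(U=a | V=a) = 0.097/0.338 = 0.28698.
Difference = -0.2254.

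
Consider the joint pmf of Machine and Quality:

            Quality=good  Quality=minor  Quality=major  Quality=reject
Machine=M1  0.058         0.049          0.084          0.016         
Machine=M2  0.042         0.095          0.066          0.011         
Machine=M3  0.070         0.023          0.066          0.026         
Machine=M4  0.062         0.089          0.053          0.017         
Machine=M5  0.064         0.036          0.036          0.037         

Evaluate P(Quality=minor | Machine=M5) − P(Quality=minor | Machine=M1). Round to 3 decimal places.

-0.029

P(Machine=M5) = 0.064 + 0.036 + 0.036 + 0.037 = 0.173; P(Quality=minor | Machine=M5) = 0.036/0.173 = 0.2081.
P(Machine=M1) = 0.058 + 0.049 + 0.084 + 0.016 = 0.207; P(Quality=minor | Machine=M1) = 0.049/0.207 = 0.2367.
Difference = -0.029.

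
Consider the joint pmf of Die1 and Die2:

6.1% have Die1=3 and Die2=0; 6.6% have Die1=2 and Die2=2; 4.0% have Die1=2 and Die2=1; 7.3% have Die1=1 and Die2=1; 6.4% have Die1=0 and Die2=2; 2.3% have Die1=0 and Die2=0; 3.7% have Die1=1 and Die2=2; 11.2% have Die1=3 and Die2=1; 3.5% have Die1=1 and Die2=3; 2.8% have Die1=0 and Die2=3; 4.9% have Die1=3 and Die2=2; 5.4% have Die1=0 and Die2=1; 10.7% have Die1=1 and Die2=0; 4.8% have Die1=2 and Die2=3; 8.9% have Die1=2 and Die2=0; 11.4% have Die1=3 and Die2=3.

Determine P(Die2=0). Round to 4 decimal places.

P(Die2=0) = 0.023 + 0.107 + 0.089 + 0.061 = 0.280.

0.2800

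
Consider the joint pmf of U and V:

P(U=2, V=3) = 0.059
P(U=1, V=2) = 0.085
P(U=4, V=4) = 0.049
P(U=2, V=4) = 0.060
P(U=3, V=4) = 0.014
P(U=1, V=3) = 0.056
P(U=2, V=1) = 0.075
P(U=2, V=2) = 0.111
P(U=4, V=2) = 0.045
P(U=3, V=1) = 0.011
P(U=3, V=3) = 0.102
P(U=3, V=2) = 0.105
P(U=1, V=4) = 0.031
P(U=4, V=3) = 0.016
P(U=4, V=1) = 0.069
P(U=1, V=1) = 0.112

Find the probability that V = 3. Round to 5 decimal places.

0.23300

P(V=3) = 0.056 + 0.059 + 0.102 + 0.016 = 0.233.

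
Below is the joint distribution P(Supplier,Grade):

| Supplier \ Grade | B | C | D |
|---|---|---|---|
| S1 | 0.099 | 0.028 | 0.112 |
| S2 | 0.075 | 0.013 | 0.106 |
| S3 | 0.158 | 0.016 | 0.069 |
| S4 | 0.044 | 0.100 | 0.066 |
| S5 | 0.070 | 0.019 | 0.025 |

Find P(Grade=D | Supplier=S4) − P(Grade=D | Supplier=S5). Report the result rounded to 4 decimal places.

P(Supplier=S4) = 0.044 + 0.100 + 0.066 = 0.210; P(Grade=D | Supplier=S4) = 0.066/0.210 = 0.31429.
P(Supplier=S5) = 0.070 + 0.019 + 0.025 = 0.114; P(Grade=D | Supplier=S5) = 0.025/0.114 = 0.21930.
Difference = 0.0950.

0.0950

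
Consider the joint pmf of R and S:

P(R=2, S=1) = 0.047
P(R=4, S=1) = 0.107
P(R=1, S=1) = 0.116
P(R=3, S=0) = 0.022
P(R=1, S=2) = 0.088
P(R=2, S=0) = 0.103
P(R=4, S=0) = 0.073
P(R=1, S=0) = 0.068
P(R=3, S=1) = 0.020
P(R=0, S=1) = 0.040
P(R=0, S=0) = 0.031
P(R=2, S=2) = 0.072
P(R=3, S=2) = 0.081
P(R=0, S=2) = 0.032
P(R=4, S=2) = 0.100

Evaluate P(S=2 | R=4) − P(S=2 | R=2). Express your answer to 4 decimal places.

0.0328

P(R=4) = 0.073 + 0.107 + 0.100 = 0.280; P(S=2 | R=4) = 0.100/0.280 = 0.35714.
P(R=2) = 0.103 + 0.047 + 0.072 = 0.222; P(S=2 | R=2) = 0.072/0.222 = 0.32432.
Difference = 0.0328.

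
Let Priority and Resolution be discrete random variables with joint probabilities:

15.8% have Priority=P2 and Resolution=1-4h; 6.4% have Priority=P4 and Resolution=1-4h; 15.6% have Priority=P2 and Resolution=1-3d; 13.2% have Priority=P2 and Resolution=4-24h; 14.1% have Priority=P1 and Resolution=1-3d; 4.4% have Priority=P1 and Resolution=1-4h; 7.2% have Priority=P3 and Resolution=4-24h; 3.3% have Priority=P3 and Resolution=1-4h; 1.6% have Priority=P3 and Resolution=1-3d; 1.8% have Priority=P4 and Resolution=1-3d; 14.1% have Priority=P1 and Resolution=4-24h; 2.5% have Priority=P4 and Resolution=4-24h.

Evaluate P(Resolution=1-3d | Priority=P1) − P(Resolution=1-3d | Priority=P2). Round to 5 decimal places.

P(Priority=P1) = 0.044 + 0.141 + 0.141 = 0.326; P(Resolution=1-3d | Priority=P1) = 0.141/0.326 = 0.432515.
P(Priority=P2) = 0.158 + 0.132 + 0.156 = 0.446; P(Resolution=1-3d | Priority=P2) = 0.156/0.446 = 0.349776.
Difference = 0.08274.

0.08274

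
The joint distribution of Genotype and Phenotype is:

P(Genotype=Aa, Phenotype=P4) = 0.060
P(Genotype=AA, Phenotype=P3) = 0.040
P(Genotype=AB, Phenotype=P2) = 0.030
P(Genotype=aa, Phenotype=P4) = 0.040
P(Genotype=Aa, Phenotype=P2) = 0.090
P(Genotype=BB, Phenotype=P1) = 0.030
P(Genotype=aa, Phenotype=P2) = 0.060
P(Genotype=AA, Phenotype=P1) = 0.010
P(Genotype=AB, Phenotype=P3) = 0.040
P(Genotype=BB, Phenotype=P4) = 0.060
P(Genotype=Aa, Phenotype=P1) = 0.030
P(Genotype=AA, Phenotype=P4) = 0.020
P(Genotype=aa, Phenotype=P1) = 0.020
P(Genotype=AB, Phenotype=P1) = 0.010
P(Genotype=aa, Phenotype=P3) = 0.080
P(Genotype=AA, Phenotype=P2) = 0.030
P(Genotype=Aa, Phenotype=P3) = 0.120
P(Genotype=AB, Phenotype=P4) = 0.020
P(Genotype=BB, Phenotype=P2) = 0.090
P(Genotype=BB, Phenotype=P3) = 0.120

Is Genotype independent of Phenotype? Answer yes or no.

yes

Every cell satisfies P(Genotype,Phenotype) = P(Genotype)·P(Phenotype). For instance P(Genotype=BB) = 0.300, P(Phenotype=P1) = 0.100, and 0.300×0.100 = 0.030 matches the joint entry. So Genotype and Phenotype are independent.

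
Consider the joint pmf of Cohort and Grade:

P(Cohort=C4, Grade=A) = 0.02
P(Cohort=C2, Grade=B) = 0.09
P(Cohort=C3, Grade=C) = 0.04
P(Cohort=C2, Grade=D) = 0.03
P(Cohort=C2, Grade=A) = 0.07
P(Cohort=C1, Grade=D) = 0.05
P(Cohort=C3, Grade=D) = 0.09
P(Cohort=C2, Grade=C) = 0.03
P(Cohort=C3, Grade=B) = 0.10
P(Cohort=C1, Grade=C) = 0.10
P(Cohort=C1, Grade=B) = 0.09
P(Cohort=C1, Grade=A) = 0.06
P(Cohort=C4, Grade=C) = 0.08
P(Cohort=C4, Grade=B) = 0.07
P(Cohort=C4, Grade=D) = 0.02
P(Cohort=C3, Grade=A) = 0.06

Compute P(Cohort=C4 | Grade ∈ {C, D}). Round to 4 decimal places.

0.2273

P(Grade=C) = 0.10 + 0.03 + 0.04 + 0.08 = 0.25.
P(Grade=D) = 0.05 + 0.03 + 0.09 + 0.02 = 0.19.
P(Grade ∈ {C, D}) = 0.25 + 0.19 = 0.44; P(Cohort=C4, Grade ∈ {C, D}) = 0.08 + 0.02 = 0.10.
P(Cohort=C4 | Grade ∈ {C, D}) = 0.10/0.44 = 0.2273.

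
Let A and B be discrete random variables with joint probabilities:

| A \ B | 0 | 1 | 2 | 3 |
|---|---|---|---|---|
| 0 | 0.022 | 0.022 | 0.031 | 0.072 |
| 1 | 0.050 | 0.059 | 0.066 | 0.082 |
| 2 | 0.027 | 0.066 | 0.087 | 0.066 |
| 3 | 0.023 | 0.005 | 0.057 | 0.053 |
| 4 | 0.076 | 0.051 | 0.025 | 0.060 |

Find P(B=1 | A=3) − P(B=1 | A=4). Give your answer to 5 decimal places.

-0.20433

P(A=3) = 0.023 + 0.005 + 0.057 + 0.053 = 0.138; P(B=1 | A=3) = 0.005/0.138 = 0.036232.
P(A=4) = 0.076 + 0.051 + 0.025 + 0.060 = 0.212; P(B=1 | A=4) = 0.051/0.212 = 0.240566.
Difference = -0.20433.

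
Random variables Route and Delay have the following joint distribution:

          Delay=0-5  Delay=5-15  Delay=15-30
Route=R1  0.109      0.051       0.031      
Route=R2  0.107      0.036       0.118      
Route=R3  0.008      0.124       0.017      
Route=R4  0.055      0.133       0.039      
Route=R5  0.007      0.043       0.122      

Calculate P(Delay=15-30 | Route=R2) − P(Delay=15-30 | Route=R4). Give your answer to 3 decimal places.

0.280

P(Route=R2) = 0.107 + 0.036 + 0.118 = 0.261; P(Delay=15-30 | Route=R2) = 0.118/0.261 = 0.4521.
P(Route=R4) = 0.055 + 0.133 + 0.039 = 0.227; P(Delay=15-30 | Route=R4) = 0.039/0.227 = 0.1718.
Difference = 0.280.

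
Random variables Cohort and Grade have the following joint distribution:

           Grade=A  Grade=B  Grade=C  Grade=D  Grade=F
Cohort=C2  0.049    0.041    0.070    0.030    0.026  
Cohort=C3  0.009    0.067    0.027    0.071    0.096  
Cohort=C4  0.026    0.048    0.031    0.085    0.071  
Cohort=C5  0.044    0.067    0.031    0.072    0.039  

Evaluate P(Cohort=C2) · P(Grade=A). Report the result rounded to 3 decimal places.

P(Cohort=C2) = 0.049 + 0.041 + 0.070 + 0.030 + 0.026 = 0.216.
P(Grade=A) = 0.049 + 0.009 + 0.026 + 0.044 = 0.128.
Product: 0.216 × 0.128 = 0.028.

0.028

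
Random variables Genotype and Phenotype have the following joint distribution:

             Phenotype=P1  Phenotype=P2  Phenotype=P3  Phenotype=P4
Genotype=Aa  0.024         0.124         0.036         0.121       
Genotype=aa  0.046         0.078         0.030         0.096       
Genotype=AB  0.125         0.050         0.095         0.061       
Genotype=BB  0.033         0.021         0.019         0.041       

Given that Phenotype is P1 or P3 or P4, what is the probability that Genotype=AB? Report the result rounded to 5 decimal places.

0.38652

P(Phenotype=P1) = 0.024 + 0.046 + 0.125 + 0.033 = 0.228.
P(Phenotype=P3) = 0.036 + 0.030 + 0.095 + 0.019 = 0.180.
P(Phenotype=P4) = 0.121 + 0.096 + 0.061 + 0.041 = 0.319.
P(Phenotype ∈ {P1, P3, P4}) = 0.228 + 0.180 + 0.319 = 0.727; P(Genotype=AB, Phenotype ∈ {P1, P3, P4}) = 0.125 + 0.095 + 0.061 = 0.281.
P(Genotype=AB | Phenotype ∈ {P1, P3, P4}) = 0.281/0.727 = 0.38652.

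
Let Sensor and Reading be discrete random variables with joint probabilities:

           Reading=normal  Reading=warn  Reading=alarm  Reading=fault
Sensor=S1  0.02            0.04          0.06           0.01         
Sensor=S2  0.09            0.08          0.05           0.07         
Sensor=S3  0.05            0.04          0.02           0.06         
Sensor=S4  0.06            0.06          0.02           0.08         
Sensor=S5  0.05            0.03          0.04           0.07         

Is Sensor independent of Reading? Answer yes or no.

P(Sensor=S1) = 0.13 and P(Reading=alarm) = 0.19, so their product is 0.0247, but P(Sensor=S1, Reading=alarm) = 0.06. Since these differ, Sensor and Reading are not independent.

no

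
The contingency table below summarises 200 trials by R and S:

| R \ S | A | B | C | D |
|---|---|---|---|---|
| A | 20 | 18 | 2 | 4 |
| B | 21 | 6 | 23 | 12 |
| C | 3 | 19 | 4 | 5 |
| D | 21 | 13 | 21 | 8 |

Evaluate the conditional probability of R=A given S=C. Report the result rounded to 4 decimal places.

Total with S=C: 2 + 23 + 4 + 21 = 50.
P(R=A | S=C) = 2/50 = 0.0400.

0.0400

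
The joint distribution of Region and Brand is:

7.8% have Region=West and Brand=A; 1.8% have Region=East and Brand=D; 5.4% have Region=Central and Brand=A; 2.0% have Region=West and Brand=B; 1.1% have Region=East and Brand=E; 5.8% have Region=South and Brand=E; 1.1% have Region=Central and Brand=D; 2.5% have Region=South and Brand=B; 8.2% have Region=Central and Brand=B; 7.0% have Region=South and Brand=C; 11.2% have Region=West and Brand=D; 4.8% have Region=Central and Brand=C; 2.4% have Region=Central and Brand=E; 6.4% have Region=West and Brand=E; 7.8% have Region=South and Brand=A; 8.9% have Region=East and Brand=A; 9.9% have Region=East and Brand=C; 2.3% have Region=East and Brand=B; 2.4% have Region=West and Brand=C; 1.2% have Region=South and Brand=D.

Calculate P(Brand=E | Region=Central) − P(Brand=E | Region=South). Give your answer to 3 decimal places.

P(Region=Central) = 0.054 + 0.082 + 0.048 + 0.011 + 0.024 = 0.219; P(Brand=E | Region=Central) = 0.024/0.219 = 0.1096.
P(Region=South) = 0.078 + 0.025 + 0.070 + 0.012 + 0.058 = 0.243; P(Brand=E | Region=South) = 0.058/0.243 = 0.2387.
Difference = -0.129.

-0.129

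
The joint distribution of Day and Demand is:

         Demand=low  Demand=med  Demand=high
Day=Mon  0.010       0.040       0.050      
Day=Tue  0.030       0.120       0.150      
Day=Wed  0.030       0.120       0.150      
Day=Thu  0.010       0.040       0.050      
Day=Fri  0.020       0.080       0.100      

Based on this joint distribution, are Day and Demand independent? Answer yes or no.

Every cell satisfies P(Day,Demand) = P(Day)·P(Demand). For instance P(Day=Mon) = 0.100, P(Demand=low) = 0.100, and 0.100×0.100 = 0.010 matches the joint entry. So Day and Demand are independent.

yes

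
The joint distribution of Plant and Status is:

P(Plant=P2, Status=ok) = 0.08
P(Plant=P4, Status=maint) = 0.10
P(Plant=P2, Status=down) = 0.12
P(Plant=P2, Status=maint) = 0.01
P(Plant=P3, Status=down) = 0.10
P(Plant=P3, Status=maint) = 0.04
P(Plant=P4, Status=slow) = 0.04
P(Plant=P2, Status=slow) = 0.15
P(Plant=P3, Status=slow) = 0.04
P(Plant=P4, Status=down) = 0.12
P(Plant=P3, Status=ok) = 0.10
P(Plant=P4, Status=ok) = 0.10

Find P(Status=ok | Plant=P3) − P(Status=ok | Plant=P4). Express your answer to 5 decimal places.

P(Plant=P3) = 0.10 + 0.04 + 0.10 + 0.04 = 0.28; P(Status=ok | Plant=P3) = 0.10/0.28 = 0.357143.
P(Plant=P4) = 0.10 + 0.04 + 0.12 + 0.10 = 0.36; P(Status=ok | Plant=P4) = 0.10/0.36 = 0.277778.
Difference = 0.07937.

0.07937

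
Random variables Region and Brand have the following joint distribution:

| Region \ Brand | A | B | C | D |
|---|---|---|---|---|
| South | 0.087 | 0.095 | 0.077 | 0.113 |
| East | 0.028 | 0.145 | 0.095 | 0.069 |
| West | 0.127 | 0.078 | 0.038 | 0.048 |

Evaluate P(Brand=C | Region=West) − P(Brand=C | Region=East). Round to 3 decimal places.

P(Region=West) = 0.127 + 0.078 + 0.038 + 0.048 = 0.291; P(Brand=C | Region=West) = 0.038/0.291 = 0.1306.
P(Region=East) = 0.028 + 0.145 + 0.095 + 0.069 = 0.337; P(Brand=C | Region=East) = 0.095/0.337 = 0.2819.
Difference = -0.151.

-0.151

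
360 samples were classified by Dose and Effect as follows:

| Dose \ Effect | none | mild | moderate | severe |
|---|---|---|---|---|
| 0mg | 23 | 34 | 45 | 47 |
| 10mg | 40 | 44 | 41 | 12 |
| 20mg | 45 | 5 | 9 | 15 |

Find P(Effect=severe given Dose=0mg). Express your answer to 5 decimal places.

0.31544

Total with Dose=0mg: 23 + 34 + 45 + 47 = 149.
P(Effect=severe | Dose=0mg) = 47/149 = 0.31544.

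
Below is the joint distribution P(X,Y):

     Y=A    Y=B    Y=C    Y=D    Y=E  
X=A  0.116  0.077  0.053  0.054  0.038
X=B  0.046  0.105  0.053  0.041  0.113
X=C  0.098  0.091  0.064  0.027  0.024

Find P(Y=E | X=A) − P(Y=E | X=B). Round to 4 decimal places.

P(X=A) = 0.116 + 0.077 + 0.053 + 0.054 + 0.038 = 0.338; P(Y=E | X=A) = 0.038/0.338 = 0.11243.
P(X=B) = 0.046 + 0.105 + 0.053 + 0.041 + 0.113 = 0.358; P(Y=E | X=B) = 0.113/0.358 = 0.31564.
Difference = -0.2032.

-0.2032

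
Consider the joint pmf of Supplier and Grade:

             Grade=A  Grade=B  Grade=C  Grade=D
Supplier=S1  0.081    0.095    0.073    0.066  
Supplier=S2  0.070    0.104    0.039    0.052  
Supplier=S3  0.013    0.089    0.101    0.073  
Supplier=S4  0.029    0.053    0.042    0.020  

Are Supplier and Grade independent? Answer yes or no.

no

P(Supplier=S3) = 0.276 and P(Grade=A) = 0.193, so their product is 0.05327, but P(Supplier=S3, Grade=A) = 0.013. Since these differ, Supplier and Grade are not independent.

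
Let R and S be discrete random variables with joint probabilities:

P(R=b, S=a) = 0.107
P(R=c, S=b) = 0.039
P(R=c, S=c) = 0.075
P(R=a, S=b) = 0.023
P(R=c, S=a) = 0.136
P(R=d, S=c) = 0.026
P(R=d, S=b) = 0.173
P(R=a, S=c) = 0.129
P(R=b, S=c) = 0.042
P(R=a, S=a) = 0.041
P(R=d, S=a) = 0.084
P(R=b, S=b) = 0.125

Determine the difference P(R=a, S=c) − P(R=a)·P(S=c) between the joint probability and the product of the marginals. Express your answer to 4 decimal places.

P(R=a) = 0.041 + 0.023 + 0.129 = 0.193.
P(S=c) = 0.129 + 0.042 + 0.075 + 0.026 = 0.272.
P(R=a, S=c) − P(R=a)P(S=c) = 0.129 − 0.193×0.272 = 0.0765.

0.0765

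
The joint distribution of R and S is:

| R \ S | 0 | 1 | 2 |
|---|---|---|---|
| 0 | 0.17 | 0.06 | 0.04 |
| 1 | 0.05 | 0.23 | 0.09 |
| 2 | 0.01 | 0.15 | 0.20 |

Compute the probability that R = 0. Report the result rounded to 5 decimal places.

0.27000

P(R=0) = 0.17 + 0.06 + 0.04 = 0.27.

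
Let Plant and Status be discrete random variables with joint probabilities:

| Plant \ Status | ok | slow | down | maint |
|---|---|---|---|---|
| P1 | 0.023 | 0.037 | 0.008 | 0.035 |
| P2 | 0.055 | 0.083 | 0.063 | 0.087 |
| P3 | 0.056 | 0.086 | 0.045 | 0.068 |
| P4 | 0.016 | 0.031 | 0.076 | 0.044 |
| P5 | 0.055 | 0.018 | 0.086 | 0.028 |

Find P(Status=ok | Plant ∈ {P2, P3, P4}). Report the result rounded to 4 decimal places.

P(Plant=P2) = 0.055 + 0.083 + 0.063 + 0.087 = 0.288.
P(Plant=P3) = 0.056 + 0.086 + 0.045 + 0.068 = 0.255.
P(Plant=P4) = 0.016 + 0.031 + 0.076 + 0.044 = 0.167.
P(Plant ∈ {P2, P3, P4}) = 0.288 + 0.255 + 0.167 = 0.710; P(Status=ok, Plant ∈ {P2, P3, P4}) = 0.055 + 0.056 + 0.016 = 0.127.
P(Status=ok | Plant ∈ {P2, P3, P4}) = 0.127/0.710 = 0.1789.

0.1789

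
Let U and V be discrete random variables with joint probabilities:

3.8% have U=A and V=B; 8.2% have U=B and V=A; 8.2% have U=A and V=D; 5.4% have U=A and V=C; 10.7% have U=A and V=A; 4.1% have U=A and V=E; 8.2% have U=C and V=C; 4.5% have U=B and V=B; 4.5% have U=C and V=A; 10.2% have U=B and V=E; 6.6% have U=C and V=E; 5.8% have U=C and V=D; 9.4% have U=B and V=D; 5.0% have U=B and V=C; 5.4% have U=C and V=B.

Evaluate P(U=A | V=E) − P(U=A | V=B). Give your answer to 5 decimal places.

-0.08120

P(V=E) = 0.041 + 0.102 + 0.066 = 0.209; P(U=A | V=E) = 0.041/0.209 = 0.196172.
P(V=B) = 0.038 + 0.045 + 0.054 = 0.137; P(U=A | V=B) = 0.038/0.137 = 0.277372.
Difference = -0.08120.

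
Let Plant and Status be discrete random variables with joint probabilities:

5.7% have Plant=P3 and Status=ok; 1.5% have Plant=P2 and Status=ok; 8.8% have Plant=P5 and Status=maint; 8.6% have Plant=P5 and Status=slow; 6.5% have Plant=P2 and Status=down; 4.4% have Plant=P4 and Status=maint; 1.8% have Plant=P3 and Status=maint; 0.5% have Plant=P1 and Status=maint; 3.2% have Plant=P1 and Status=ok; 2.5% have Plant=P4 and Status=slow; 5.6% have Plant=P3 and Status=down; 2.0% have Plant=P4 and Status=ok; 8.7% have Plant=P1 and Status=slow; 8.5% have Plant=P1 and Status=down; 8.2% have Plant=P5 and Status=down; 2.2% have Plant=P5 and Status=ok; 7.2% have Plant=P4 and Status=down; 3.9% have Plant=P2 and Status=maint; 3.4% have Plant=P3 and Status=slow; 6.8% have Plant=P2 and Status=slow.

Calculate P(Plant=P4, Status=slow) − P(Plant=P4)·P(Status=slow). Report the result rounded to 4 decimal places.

-0.0233

P(Plant=P4) = 0.020 + 0.025 + 0.072 + 0.044 = 0.161.
P(Status=slow) = 0.087 + 0.068 + 0.034 + 0.025 + 0.086 = 0.300.
P(Plant=P4, Status=slow) − P(Plant=P4)P(Status=slow) = 0.025 − 0.161×0.300 = -0.0233.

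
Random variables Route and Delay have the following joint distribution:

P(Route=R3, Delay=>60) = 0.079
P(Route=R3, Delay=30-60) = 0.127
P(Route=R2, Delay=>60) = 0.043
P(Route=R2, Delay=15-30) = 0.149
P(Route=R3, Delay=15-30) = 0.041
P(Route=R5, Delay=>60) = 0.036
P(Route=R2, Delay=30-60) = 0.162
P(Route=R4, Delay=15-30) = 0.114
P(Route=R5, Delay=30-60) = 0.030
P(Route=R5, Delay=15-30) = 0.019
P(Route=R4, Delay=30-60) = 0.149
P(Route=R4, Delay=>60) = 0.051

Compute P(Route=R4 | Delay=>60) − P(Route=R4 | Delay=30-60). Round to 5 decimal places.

-0.07436

P(Delay=>60) = 0.043 + 0.079 + 0.051 + 0.036 = 0.209; P(Route=R4 | Delay=>60) = 0.051/0.209 = 0.244019.
P(Delay=30-60) = 0.162 + 0.127 + 0.149 + 0.030 = 0.468; P(Route=R4 | Delay=30-60) = 0.149/0.468 = 0.318376.
Difference = -0.07436.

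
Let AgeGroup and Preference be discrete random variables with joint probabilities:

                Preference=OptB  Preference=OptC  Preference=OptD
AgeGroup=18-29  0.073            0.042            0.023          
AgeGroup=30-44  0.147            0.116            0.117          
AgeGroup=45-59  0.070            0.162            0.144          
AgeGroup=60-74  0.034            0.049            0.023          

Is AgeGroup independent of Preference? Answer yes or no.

P(AgeGroup=45-59) = 0.376 and P(Preference=OptB) = 0.324, so their product is 0.12182, but P(AgeGroup=45-59, Preference=OptB) = 0.070. Since these differ, AgeGroup and Preference are not independent.

no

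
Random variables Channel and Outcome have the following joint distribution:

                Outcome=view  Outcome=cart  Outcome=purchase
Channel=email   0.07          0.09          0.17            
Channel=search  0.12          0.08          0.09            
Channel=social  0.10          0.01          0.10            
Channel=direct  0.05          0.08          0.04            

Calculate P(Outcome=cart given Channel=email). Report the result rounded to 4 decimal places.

P(Channel=email) = 0.07 + 0.09 + 0.17 = 0.33.
P(Outcome=cart | Channel=email) = 0.09/0.33 = 0.2727.

0.2727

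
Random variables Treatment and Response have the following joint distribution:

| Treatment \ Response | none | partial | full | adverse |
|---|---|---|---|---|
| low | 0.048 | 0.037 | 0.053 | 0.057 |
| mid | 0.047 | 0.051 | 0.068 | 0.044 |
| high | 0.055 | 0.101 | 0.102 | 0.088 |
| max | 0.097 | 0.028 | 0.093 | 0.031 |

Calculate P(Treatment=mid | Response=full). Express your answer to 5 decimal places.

0.21519

P(Response=full) = 0.053 + 0.068 + 0.102 + 0.093 = 0.316.
P(Treatment=mid | Response=full) = 0.068/0.316 = 0.21519.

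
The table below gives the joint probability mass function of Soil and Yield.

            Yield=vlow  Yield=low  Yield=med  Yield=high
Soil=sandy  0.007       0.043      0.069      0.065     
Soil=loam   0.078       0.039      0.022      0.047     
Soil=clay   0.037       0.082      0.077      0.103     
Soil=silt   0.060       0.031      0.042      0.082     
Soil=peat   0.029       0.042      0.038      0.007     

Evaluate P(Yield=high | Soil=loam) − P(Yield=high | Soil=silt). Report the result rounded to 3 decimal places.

P(Soil=loam) = 0.078 + 0.039 + 0.022 + 0.047 = 0.186; P(Yield=high | Soil=loam) = 0.047/0.186 = 0.2527.
P(Soil=silt) = 0.060 + 0.031 + 0.042 + 0.082 = 0.215; P(Yield=high | Soil=silt) = 0.082/0.215 = 0.3814.
Difference = -0.129.

-0.129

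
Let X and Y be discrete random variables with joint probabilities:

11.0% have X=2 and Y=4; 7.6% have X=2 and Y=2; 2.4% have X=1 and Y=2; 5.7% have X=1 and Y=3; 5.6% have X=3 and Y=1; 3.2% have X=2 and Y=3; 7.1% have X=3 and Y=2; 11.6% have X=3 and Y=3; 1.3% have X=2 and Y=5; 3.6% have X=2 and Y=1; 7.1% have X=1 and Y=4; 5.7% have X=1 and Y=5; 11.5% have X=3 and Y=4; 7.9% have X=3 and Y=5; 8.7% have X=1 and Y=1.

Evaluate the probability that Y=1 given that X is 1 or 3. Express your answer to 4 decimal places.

0.1951

P(X=1) = 0.087 + 0.024 + 0.057 + 0.071 + 0.057 = 0.296.
P(X=3) = 0.056 + 0.071 + 0.116 + 0.115 + 0.079 = 0.437.
P(X ∈ {1, 3}) = 0.296 + 0.437 = 0.733; P(Y=1, X ∈ {1, 3}) = 0.087 + 0.056 = 0.143.
P(Y=1 | X ∈ {1, 3}) = 0.143/0.733 = 0.1951.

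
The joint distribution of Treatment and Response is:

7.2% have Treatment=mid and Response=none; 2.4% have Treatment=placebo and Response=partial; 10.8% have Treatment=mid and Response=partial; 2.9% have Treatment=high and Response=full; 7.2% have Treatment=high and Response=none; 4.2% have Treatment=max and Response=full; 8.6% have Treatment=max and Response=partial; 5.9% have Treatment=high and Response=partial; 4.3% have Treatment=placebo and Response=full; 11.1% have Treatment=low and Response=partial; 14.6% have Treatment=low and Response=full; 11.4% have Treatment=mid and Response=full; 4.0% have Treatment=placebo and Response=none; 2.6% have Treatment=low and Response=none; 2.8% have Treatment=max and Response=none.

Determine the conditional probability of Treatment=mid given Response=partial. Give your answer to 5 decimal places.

P(Response=partial) = 0.024 + 0.111 + 0.108 + 0.059 + 0.086 = 0.388.
P(Treatment=mid | Response=partial) = 0.108/0.388 = 0.27835.

0.27835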